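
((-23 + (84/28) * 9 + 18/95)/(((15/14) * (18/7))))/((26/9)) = 9751/18525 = 0.53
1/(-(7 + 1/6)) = -6/43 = -0.14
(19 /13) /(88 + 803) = 19 /11583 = 0.00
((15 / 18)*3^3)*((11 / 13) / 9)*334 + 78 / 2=9692 / 13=745.54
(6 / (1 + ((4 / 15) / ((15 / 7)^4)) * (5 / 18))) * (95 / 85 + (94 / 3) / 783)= 4680686250 / 676236761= 6.92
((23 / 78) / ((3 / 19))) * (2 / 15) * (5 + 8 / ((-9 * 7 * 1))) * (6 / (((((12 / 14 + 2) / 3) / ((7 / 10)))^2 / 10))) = 46016537 / 1170000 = 39.33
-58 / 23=-2.52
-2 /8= -0.25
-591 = -591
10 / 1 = 10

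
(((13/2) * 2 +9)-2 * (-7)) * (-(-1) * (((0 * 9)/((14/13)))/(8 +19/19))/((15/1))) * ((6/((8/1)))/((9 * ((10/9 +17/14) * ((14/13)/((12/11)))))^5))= 0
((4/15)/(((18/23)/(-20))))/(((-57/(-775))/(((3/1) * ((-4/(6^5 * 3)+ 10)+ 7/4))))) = -1221458125/373977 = -3266.13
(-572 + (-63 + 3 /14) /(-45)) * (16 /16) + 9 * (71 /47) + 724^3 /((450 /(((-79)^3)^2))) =30351079639848427619231 /148050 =205005603781482118.33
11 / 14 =0.79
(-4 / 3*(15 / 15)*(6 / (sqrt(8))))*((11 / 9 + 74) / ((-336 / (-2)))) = -677*sqrt(2) / 756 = -1.27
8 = 8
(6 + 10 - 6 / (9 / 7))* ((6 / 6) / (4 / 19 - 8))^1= -323 / 222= -1.45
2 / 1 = 2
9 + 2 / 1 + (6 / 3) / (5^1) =11.40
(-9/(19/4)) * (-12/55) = 432/1045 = 0.41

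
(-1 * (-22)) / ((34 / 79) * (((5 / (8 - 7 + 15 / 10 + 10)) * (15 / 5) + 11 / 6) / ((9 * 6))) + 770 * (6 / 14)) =1407780 / 21118247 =0.07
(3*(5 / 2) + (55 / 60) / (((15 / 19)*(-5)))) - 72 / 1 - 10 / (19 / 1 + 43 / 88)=-20141237 / 308700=-65.25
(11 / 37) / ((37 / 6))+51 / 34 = 4239 / 2738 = 1.55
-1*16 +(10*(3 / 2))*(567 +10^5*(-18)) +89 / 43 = -1160634884 / 43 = -26991508.93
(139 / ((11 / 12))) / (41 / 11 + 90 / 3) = 1668 / 371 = 4.50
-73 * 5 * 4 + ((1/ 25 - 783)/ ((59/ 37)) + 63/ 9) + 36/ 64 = -45865333/ 23600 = -1943.45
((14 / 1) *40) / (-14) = -40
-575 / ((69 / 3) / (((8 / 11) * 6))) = -109.09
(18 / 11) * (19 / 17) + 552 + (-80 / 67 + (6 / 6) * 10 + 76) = 8001456 / 12529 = 638.63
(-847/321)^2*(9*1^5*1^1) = 717409/11449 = 62.66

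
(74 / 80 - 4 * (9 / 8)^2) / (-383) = 331 / 30640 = 0.01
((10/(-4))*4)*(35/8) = -175/4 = -43.75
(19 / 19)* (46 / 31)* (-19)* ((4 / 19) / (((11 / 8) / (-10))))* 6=88320 / 341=259.00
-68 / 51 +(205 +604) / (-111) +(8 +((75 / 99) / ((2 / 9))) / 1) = 2269 / 814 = 2.79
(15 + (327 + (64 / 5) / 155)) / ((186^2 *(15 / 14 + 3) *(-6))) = -927899 / 2292417450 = -0.00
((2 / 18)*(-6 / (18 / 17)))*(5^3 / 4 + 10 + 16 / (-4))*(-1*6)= 2533 / 18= 140.72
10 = 10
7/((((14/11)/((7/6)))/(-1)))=-6.42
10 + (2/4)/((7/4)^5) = 168582/16807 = 10.03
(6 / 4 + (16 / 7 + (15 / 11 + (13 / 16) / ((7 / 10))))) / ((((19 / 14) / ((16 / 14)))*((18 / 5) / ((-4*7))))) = -77740 / 1881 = -41.33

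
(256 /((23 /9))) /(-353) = -0.28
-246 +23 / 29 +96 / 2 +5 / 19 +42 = -85374 / 551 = -154.94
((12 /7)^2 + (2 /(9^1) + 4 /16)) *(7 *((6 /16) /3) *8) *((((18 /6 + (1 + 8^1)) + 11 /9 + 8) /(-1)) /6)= -1149247 /13608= -84.45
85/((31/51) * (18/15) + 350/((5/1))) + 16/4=31273/6012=5.20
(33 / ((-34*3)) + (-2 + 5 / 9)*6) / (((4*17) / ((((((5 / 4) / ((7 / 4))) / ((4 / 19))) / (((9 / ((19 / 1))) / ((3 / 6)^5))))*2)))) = -236455 / 3995136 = -0.06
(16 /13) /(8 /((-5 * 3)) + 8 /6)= 20 /13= 1.54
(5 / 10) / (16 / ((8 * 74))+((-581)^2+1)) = 0.00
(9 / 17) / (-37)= -9 / 629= -0.01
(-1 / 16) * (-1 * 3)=0.19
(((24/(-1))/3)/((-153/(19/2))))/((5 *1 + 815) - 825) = -76/765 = -0.10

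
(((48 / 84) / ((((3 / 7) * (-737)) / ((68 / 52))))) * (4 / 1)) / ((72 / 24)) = -272 / 86229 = -0.00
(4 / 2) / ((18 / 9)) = 1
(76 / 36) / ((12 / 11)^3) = 25289 / 15552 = 1.63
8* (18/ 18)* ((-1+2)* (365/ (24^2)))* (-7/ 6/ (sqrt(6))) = -2555* sqrt(6)/ 2592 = -2.41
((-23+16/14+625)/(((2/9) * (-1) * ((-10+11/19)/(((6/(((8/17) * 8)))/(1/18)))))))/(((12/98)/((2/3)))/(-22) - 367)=-12758151483/566549320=-22.52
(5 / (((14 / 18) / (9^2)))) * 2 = 7290 / 7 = 1041.43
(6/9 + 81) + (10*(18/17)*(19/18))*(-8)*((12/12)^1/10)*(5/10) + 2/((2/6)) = 4243/51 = 83.20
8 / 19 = 0.42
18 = 18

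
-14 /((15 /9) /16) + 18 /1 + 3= -567 /5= -113.40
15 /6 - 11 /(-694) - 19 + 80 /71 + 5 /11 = -4038775 /271007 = -14.90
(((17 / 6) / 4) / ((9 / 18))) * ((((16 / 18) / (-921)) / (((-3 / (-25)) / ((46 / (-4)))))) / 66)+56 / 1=275735071 / 4923666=56.00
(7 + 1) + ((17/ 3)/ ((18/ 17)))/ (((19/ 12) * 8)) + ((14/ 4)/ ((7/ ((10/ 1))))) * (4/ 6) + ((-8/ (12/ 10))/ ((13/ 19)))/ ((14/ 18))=-0.77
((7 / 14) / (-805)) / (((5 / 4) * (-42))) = 0.00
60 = 60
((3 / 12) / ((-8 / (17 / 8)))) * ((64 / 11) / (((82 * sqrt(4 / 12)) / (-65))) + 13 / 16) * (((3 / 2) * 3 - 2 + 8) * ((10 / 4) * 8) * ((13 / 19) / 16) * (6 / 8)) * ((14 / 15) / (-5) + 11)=-48930063 / 12451840 + 48930063 * sqrt(3) / 2193664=34.70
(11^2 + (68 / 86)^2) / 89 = 224885 / 164561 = 1.37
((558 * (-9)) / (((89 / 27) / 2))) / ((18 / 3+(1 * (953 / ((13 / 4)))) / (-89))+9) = -3525444 / 13543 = -260.31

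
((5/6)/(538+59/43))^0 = 1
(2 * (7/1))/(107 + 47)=1/11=0.09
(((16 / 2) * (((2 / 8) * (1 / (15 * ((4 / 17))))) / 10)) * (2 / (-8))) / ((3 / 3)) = -17 / 1200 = -0.01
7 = 7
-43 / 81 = -0.53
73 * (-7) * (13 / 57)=-116.54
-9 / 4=-2.25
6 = 6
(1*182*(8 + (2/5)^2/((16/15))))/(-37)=-14833/370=-40.09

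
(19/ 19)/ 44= 1/ 44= 0.02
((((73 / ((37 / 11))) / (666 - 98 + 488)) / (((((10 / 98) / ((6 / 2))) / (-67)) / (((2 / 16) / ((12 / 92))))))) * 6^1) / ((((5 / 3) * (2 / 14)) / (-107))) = 104609.94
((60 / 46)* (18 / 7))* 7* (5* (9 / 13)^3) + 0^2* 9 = 38.95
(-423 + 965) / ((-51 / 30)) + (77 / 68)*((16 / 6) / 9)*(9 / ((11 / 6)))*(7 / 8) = -10791 / 34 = -317.38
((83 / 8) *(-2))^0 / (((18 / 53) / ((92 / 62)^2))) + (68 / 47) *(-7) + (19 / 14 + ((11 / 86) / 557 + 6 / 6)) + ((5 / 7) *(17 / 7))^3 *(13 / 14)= 57091195291647689 / 16036281881579358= 3.56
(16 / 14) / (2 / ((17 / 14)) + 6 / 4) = 272 / 749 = 0.36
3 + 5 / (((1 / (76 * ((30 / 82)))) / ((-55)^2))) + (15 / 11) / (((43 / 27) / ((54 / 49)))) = 399633169941 / 950257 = 420552.72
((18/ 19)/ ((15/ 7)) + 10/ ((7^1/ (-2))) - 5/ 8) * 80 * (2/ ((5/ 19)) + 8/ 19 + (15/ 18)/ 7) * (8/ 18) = -77819684/ 88445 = -879.87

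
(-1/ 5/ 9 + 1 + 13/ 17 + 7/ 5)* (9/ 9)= 2404/ 765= 3.14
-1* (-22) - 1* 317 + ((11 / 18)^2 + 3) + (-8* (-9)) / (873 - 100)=-73015123 / 250452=-291.53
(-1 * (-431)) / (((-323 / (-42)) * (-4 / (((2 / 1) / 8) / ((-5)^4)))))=-9051 / 1615000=-0.01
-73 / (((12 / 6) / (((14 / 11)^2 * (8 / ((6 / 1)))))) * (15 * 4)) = -7154 / 5445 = -1.31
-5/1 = -5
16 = 16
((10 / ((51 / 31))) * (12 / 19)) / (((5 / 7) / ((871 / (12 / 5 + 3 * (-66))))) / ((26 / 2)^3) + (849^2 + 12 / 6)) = 16609935160 / 3118640824750327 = 0.00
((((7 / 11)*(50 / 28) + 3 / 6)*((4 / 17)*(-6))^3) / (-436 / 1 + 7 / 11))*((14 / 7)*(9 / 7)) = 4478976 / 164698499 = 0.03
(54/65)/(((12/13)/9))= 81/10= 8.10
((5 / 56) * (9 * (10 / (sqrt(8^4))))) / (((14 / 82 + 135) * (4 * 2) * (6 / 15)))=46125 / 158900224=0.00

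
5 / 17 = 0.29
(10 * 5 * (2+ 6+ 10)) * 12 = 10800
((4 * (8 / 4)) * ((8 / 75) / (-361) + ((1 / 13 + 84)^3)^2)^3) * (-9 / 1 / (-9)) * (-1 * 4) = -3147880877025184551395387243225522783950811495182758693786397143181664 / 2231956558097589473810360851921875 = -1410368345031000126985905000000000000.00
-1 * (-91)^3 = 753571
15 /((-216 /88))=-55 /9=-6.11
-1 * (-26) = 26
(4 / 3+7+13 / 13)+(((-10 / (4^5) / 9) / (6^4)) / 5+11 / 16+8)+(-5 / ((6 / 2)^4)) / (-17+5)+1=19.03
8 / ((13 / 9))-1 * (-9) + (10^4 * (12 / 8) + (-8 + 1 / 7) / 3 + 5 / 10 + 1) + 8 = 8201695 / 546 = 15021.42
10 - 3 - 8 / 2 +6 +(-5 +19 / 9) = 55 / 9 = 6.11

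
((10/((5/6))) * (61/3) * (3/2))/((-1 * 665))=-366/665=-0.55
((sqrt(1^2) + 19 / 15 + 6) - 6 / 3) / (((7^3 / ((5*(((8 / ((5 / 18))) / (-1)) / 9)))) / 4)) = -6016 / 5145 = -1.17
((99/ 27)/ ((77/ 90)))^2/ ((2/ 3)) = 1350/ 49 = 27.55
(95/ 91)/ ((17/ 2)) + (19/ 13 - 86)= -130591/ 1547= -84.42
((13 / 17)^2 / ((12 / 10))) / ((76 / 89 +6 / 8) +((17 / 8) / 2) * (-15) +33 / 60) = -3008200 / 85086513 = -0.04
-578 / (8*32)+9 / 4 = -1 / 128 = -0.01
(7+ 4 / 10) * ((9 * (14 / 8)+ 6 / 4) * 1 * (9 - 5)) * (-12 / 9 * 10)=-6808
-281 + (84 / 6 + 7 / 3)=-794 / 3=-264.67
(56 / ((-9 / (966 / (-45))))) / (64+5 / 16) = 5888 / 2835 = 2.08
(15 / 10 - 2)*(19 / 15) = -19 / 30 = -0.63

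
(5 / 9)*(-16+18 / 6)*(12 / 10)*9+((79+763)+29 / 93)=71081 / 93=764.31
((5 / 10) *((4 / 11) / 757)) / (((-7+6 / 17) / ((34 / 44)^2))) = -4913 / 227710142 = -0.00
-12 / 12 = -1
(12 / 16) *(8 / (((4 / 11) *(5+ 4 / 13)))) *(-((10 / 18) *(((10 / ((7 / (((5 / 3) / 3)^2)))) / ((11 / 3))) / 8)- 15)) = 46.60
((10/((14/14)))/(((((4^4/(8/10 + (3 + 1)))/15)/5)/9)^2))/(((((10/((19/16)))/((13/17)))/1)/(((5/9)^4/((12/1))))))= 3859375/3342336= 1.15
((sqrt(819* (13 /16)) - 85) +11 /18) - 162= -4435 /18 +39* sqrt(7) /4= -220.59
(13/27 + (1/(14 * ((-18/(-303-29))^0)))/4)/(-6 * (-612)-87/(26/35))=9815/69874812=0.00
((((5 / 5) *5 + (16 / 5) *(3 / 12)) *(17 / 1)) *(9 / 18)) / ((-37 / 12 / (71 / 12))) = -35003 / 370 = -94.60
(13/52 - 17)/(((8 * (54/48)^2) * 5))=-134/405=-0.33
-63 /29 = -2.17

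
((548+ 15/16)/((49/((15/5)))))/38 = 26349/29792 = 0.88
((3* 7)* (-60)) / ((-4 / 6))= 1890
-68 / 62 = -34 / 31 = -1.10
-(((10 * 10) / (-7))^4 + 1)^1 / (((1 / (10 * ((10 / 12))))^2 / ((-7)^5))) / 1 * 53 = 23188056731875 / 9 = 2576450747986.11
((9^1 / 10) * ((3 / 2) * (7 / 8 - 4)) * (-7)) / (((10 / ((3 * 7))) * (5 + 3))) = 3969 / 512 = 7.75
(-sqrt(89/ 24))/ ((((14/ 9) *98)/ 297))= -891 *sqrt(534)/ 5488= -3.75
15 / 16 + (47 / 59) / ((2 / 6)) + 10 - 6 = 6917 / 944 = 7.33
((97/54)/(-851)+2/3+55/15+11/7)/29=1898753/9328662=0.20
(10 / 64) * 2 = 5 / 16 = 0.31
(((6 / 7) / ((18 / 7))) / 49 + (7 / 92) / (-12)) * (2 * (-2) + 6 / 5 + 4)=5 / 9016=0.00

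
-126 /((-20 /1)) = 6.30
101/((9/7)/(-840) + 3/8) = 49490/183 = 270.44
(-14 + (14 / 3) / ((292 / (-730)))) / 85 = -77 / 255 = -0.30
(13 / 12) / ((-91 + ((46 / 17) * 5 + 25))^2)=3757 / 9547968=0.00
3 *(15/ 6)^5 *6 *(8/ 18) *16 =12500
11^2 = 121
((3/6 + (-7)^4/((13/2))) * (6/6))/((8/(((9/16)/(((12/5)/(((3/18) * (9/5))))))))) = 86553/26624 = 3.25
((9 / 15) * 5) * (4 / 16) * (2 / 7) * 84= 18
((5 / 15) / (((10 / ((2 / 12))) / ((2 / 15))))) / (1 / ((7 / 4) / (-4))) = -7 / 21600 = -0.00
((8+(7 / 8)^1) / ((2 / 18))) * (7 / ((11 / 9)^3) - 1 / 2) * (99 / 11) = 51040125 / 21296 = 2396.70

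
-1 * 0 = 0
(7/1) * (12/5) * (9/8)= 189/10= 18.90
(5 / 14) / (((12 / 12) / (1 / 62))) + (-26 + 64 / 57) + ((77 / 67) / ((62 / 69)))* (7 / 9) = -26382837 / 1104964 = -23.88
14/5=2.80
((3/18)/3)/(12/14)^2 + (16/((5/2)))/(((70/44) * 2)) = 236671/113400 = 2.09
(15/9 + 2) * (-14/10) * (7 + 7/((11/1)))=-196/5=-39.20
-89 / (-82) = 89 / 82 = 1.09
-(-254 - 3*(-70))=44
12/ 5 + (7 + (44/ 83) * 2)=4341/ 415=10.46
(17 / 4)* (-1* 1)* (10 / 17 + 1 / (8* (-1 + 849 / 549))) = -11111 / 3200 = -3.47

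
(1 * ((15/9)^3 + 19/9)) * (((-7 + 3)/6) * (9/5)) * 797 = -6446.84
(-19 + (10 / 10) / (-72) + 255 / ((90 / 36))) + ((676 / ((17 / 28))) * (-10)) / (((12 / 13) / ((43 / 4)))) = -158609705 / 1224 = -129583.09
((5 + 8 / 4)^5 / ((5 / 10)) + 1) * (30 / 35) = 201690 / 7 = 28812.86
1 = 1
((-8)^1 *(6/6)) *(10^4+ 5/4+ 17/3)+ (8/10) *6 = -1200758/15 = -80050.53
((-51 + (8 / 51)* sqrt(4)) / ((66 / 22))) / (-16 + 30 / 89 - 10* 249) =230065 / 34119612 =0.01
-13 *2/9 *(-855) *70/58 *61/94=2636725/1363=1934.50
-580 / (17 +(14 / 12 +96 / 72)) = -1160 / 39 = -29.74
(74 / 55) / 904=37 / 24860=0.00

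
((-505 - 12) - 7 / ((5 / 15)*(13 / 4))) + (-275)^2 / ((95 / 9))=1640330 / 247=6641.01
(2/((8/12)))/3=1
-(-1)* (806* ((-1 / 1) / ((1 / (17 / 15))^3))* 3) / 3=-3959878 / 3375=-1173.30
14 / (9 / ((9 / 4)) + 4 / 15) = 105 / 32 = 3.28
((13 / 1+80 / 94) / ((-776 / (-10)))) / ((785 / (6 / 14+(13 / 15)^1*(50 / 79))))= 50251 / 226181108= 0.00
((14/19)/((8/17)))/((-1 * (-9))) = 119/684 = 0.17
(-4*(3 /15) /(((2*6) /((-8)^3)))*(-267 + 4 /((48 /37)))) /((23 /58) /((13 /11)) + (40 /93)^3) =-27317170612992 /1258791605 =-21701.11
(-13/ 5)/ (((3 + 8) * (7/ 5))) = -13/ 77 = -0.17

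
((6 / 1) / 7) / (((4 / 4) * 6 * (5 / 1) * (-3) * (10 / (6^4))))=-216 / 175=-1.23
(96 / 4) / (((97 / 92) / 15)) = 33120 / 97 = 341.44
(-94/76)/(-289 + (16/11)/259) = 133903/31287110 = 0.00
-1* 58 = -58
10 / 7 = 1.43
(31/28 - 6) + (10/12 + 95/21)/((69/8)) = -393/92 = -4.27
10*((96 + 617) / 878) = 3565 / 439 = 8.12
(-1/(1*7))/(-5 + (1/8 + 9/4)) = 8/147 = 0.05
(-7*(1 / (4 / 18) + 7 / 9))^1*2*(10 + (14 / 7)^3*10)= -6650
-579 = -579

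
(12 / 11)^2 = 144 / 121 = 1.19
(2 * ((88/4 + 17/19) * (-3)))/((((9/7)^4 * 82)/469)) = -163280005/567891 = -287.52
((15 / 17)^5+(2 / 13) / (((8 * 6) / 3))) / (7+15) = 80394857 / 3248632816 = 0.02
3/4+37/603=1957/2412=0.81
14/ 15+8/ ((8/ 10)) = 164/ 15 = 10.93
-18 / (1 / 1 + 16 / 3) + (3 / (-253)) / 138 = -628471 / 221122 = -2.84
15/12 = 1.25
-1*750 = -750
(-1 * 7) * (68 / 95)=-5.01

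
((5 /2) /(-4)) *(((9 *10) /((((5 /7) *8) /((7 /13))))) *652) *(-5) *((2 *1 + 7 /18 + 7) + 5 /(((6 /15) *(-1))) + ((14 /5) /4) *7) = 6429535 /208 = 30911.23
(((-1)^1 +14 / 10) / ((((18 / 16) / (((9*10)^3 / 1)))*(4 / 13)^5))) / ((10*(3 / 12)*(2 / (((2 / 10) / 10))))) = 375934.16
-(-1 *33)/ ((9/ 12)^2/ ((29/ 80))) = 319/ 15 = 21.27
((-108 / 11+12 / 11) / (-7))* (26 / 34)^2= 16224 / 22253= 0.73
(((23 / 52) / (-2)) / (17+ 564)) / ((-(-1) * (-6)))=23 / 362544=0.00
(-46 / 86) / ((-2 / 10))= 2.67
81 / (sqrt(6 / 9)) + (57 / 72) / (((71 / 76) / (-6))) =-361 / 71 + 81* sqrt(6) / 2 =94.12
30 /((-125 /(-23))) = 138 /25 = 5.52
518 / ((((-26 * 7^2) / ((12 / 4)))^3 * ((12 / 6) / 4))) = -999 / 73849958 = -0.00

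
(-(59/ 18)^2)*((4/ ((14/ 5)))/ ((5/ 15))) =-17405/ 378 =-46.04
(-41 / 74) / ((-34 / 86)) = 1763 / 1258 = 1.40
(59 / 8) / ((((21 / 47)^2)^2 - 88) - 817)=-287901179 / 35327334592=-0.01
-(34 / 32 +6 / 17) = -385 / 272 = -1.42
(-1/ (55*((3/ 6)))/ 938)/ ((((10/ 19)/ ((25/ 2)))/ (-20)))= 95/ 5159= 0.02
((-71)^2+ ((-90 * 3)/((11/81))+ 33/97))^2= 10612739598400/1138489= 9321776.14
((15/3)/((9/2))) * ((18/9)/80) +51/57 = 631/684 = 0.92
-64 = -64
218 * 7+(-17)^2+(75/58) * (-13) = 104295/58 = 1798.19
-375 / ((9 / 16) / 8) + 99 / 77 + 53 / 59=-6605294 / 1239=-5331.15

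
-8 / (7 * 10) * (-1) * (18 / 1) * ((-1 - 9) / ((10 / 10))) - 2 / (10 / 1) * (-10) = -130 / 7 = -18.57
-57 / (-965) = 57 / 965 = 0.06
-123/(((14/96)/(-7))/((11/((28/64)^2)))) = 16625664/49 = 339299.27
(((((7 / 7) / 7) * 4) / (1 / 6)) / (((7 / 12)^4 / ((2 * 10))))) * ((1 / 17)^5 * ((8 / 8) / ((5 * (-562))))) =-995328 / 6705653784319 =-0.00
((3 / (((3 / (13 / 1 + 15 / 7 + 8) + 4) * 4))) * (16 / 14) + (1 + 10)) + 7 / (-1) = 6568 / 1561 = 4.21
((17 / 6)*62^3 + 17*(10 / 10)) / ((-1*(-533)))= 2025839 / 1599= 1266.94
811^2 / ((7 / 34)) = 22362514 / 7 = 3194644.86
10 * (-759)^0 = 10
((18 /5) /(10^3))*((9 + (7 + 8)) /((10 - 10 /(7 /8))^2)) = 1323 /31250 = 0.04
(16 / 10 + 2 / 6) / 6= 0.32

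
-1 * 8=-8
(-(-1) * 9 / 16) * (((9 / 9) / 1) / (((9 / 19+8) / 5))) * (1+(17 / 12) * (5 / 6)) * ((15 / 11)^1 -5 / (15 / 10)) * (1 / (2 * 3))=-969475 / 4080384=-0.24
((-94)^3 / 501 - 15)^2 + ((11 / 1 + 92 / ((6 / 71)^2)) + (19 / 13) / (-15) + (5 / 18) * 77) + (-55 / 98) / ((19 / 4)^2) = 1622695174090699661 / 577194369570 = 2811349.62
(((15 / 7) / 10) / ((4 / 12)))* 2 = 9 / 7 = 1.29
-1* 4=-4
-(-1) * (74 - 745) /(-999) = 671 /999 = 0.67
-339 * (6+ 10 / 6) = -2599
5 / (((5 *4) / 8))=2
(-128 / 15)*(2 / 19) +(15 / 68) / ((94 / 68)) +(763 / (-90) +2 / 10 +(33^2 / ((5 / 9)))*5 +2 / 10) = 393498896 / 40185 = 9792.18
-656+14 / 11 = -7202 / 11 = -654.73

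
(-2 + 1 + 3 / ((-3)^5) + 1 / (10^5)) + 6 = 40400081 / 8100000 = 4.99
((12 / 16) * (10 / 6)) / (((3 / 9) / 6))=45 / 2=22.50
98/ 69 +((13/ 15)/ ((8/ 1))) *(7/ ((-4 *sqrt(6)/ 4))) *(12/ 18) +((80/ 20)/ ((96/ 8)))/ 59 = 1935/ 1357 - 91 *sqrt(6)/ 1080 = 1.22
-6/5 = -1.20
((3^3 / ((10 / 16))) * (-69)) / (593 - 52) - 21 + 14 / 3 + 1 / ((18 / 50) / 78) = 1580993 / 8115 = 194.82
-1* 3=-3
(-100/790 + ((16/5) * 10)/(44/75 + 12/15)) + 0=23570/1027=22.95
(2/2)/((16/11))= 11/16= 0.69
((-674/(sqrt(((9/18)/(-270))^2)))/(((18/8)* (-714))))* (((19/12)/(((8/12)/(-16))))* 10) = -10244800/119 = -86090.76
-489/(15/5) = -163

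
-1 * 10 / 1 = -10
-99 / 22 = -9 / 2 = -4.50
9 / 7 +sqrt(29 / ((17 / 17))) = 9 / 7 +sqrt(29) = 6.67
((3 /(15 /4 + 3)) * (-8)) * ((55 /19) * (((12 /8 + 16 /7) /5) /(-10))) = 4664 /5985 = 0.78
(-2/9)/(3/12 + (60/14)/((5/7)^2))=-40/1557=-0.03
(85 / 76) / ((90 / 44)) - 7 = -2207 / 342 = -6.45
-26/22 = -13/11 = -1.18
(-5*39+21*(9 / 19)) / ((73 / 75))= -263700 / 1387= -190.12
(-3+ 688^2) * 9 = 4260069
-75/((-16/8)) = 75/2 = 37.50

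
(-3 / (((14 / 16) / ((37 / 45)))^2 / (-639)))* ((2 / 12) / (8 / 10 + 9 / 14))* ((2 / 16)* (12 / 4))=777592 / 10605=73.32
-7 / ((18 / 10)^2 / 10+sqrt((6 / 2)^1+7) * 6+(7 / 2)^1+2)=79625 / 636877 - 328125 * sqrt(10) / 2547508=-0.28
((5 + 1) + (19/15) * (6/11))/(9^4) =368/360855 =0.00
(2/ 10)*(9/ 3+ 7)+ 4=6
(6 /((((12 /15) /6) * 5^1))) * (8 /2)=36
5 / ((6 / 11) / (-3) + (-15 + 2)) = -11 / 29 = -0.38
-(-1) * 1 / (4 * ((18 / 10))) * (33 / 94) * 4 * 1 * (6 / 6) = 55 / 282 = 0.20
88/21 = 4.19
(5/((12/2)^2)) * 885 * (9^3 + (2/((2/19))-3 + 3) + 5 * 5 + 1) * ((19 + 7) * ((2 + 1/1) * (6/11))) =44524350/11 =4047668.18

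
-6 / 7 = -0.86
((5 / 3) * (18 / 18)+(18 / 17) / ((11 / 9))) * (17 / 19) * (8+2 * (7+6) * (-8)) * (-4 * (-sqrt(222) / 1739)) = -1136800 * sqrt(222) / 1090353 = -15.53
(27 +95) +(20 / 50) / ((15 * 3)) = 27452 / 225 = 122.01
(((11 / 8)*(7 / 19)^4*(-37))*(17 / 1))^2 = 275975787525361 / 1086948034624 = 253.90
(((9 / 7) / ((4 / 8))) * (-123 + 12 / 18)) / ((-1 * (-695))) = -2202 / 4865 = -0.45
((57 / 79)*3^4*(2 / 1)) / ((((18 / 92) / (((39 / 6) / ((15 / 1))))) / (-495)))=-10123542 / 79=-128146.10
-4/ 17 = -0.24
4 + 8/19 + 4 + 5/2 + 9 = 757/38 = 19.92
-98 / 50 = -49 / 25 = -1.96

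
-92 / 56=-23 / 14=-1.64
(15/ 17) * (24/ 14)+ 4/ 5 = 1376/ 595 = 2.31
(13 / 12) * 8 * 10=260 / 3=86.67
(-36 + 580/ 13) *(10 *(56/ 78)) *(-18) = -188160/ 169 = -1113.37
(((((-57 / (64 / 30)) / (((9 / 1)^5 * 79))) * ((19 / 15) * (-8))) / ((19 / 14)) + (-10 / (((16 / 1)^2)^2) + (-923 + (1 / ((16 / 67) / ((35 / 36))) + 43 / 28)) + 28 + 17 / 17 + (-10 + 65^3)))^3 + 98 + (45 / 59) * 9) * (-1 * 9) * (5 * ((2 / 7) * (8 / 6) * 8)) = -274518826372120965227526016765168824658434526177565695 / 97599568854338388457486132866711552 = -2812705318215330998.78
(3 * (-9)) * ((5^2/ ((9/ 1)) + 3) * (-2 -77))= 12324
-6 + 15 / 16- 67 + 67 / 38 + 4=-20155 / 304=-66.30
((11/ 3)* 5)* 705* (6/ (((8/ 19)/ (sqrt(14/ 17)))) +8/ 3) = 103400/ 3 +736725* sqrt(238)/ 68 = 201608.43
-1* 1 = -1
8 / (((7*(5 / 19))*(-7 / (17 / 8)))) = -323 / 245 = -1.32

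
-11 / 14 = -0.79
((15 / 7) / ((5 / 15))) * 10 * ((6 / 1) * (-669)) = -1806300 / 7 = -258042.86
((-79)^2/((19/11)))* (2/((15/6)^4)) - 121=759957/11875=64.00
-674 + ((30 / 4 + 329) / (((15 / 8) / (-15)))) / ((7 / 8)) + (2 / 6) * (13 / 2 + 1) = -52473 / 14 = -3748.07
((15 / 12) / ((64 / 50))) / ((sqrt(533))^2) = 125 / 68224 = 0.00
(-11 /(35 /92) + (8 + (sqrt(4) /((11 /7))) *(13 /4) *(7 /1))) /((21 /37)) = 14.17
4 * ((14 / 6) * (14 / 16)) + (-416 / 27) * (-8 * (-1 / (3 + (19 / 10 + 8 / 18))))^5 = -1278895322162027 / 11883196535262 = -107.62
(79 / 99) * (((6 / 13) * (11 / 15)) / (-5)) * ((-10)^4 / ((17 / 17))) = -63200 / 117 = -540.17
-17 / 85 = -1 / 5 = -0.20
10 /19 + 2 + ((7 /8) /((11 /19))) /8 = 36319 /13376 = 2.72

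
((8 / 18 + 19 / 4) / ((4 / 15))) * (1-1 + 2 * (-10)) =-4675 / 12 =-389.58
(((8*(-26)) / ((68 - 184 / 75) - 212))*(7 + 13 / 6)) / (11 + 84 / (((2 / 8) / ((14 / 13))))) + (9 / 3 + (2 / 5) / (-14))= 700245949 / 232922585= 3.01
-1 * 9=-9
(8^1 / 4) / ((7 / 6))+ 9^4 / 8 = 46023 / 56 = 821.84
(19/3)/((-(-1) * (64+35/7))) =0.09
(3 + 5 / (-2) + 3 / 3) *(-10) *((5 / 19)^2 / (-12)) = 0.09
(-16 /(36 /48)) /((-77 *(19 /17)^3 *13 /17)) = 5345344 /20597577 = 0.26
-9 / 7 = -1.29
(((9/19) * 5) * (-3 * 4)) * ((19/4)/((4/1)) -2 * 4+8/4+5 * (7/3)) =-194.80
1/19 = 0.05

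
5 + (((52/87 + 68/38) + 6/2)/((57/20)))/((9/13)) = 6555245/847989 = 7.73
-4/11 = -0.36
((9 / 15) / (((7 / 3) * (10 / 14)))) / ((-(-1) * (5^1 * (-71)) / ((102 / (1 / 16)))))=-14688 / 8875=-1.65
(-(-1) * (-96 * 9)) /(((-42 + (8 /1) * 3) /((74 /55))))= 3552 /55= 64.58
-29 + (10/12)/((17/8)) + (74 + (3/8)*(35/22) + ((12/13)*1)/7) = 37672057/816816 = 46.12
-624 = -624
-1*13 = -13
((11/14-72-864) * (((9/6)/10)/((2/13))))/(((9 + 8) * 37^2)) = -510627/13032880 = -0.04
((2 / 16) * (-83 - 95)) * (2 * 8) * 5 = -1780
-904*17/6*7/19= -53788/57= -943.65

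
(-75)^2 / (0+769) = 5625 / 769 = 7.31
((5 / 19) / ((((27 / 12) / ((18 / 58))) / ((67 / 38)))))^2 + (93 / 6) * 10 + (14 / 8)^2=277185483769 / 1753599376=158.07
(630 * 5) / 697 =3150 / 697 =4.52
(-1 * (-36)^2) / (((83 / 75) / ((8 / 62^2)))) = -194400 / 79763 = -2.44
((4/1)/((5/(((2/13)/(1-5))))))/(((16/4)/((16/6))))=-0.02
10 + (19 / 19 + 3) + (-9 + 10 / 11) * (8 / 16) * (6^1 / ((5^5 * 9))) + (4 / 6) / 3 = 4399733 / 309375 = 14.22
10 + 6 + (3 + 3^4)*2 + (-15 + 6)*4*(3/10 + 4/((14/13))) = 1382/35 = 39.49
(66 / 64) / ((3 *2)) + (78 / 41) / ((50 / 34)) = 96139 / 65600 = 1.47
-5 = -5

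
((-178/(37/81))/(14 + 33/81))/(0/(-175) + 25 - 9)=-194643/115144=-1.69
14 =14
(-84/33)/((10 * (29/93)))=-0.82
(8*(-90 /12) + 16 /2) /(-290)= 26 /145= 0.18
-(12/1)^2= -144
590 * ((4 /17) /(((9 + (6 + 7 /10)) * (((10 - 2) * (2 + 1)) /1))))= 0.37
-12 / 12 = -1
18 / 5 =3.60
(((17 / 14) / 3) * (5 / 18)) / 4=85 / 3024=0.03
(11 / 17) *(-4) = -44 / 17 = -2.59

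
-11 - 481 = -492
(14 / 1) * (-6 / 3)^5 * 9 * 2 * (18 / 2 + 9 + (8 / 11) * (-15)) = -628992 / 11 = -57181.09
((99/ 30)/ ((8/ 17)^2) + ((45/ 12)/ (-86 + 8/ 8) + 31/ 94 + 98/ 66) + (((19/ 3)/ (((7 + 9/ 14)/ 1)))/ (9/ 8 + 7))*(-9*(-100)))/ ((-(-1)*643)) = 2545927726769/ 15093112045440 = 0.17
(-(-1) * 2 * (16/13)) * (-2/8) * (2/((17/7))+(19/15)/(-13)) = -0.45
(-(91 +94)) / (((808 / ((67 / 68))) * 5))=-2479 / 54944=-0.05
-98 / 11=-8.91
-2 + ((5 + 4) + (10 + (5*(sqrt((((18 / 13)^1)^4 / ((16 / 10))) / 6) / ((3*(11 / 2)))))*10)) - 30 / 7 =900*sqrt(15) / 1859 + 89 / 7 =14.59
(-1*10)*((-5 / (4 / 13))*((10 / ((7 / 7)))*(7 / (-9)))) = -1263.89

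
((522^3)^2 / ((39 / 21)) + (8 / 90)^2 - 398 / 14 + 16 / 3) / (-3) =-2007447173801022319981 / 552825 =-3631252518972590.46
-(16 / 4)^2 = -16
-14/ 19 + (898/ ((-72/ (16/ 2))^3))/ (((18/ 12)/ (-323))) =10991434/ 41553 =264.52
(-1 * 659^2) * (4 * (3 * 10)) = -52113720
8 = 8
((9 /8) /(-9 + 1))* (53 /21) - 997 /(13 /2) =-895379 /5824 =-153.74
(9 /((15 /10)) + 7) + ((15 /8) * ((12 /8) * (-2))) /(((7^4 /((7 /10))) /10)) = 35627 /2744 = 12.98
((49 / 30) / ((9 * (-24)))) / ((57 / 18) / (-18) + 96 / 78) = -637 / 88860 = -0.01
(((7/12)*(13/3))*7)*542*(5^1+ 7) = 345254/3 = 115084.67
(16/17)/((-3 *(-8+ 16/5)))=10/153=0.07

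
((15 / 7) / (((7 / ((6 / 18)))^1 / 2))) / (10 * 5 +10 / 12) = 12 / 2989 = 0.00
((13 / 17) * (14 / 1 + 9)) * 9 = 2691 / 17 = 158.29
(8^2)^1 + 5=69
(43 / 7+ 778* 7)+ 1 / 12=457987 / 84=5452.23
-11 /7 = -1.57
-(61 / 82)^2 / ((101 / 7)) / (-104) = 26047 / 70628896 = 0.00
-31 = -31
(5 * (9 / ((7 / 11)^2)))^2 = 29648025 / 2401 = 12348.20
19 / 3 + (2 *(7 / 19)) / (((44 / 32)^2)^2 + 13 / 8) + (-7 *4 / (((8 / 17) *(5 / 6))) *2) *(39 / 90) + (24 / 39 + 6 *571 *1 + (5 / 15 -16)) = 441284121277 / 131508975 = 3355.54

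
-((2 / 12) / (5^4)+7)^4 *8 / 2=-9605.46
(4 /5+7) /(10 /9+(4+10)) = 0.52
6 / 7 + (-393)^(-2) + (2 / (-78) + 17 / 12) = 126391129 / 56219436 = 2.25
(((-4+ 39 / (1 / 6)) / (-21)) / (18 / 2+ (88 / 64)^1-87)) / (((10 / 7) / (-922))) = -169648 / 1839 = -92.25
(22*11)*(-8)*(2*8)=-30976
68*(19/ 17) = 76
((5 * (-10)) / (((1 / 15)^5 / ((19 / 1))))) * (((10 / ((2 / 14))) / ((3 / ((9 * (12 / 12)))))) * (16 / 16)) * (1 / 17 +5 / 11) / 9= -1615950000000 / 187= -8641443850.27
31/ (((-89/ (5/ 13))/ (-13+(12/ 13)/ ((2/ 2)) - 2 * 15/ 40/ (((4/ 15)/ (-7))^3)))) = -6991613365/ 3850496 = -1815.77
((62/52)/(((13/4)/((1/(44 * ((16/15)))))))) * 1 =0.01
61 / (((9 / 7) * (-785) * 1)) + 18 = 17.94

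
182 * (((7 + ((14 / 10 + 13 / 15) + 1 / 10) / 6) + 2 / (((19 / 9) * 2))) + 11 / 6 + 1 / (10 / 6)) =3206021 / 1710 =1874.87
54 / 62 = 27 / 31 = 0.87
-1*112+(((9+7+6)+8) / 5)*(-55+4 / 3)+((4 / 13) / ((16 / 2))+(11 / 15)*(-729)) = -125913 / 130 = -968.56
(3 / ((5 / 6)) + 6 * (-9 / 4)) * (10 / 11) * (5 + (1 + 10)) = -144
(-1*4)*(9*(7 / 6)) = -42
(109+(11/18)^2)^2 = 1255780969/104976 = 11962.55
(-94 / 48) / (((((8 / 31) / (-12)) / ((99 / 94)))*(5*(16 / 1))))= 3069 / 2560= 1.20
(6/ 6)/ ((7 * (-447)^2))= 1/ 1398663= 0.00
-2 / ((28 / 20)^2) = -50 / 49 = -1.02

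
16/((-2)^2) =4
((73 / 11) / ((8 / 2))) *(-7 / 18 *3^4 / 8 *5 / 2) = -22995 / 1408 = -16.33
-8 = -8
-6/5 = -1.20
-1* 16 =-16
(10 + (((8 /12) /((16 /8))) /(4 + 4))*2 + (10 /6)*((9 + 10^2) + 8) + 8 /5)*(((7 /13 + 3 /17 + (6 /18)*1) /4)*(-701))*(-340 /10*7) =8458387273 /936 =9036738.54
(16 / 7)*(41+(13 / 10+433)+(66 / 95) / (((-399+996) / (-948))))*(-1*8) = -1147480384 / 132335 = -8671.03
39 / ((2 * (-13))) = -3 / 2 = -1.50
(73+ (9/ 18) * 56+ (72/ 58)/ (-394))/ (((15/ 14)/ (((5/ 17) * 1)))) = 27.72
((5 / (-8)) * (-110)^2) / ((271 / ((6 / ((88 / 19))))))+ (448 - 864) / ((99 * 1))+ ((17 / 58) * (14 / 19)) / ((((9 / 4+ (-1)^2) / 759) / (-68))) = -5334970145303 / 1537409016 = -3470.10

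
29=29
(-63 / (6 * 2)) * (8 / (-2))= 21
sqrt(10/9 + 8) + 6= 9.02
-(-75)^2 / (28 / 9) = -50625 / 28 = -1808.04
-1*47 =-47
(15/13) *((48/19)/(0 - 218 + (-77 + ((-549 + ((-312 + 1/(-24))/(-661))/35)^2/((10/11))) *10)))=221969849472000/252427015265505381197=0.00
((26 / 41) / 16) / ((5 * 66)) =13 / 108240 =0.00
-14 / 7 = -2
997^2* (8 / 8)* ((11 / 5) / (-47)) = -10934099 / 235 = -46528.08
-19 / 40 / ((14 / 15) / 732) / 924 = -3477 / 8624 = -0.40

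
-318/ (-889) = 0.36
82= 82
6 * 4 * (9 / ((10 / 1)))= 21.60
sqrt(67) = 8.19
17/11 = 1.55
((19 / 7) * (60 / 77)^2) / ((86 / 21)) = 102600 / 254947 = 0.40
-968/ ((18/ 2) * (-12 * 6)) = 121/ 81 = 1.49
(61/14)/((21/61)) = 12.66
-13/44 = -0.30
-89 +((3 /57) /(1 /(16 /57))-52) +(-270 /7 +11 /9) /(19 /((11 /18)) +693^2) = -16939822905350 /120153111183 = -140.99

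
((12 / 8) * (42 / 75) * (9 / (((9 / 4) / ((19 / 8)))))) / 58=399 / 2900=0.14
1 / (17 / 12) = 12 / 17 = 0.71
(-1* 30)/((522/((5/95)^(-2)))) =-20.75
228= 228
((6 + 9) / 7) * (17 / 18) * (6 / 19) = 85 / 133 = 0.64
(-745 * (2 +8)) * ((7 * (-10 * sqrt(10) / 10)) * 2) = 329825.56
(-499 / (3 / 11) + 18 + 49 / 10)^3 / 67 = -2376813854081 / 27000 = -88030142.74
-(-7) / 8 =7 / 8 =0.88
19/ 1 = 19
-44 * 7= -308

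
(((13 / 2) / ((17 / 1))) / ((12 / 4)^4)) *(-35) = -455 / 2754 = -0.17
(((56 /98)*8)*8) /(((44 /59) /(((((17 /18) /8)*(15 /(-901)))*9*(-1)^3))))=3540 /4081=0.87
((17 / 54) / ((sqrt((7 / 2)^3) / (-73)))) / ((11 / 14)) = -2482 * sqrt(14) / 2079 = -4.47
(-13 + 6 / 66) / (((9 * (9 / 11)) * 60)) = -71 / 2430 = -0.03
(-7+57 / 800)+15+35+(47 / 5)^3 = 3494621 / 4000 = 873.66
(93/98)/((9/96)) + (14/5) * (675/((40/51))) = 2419.87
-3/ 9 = -1/ 3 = -0.33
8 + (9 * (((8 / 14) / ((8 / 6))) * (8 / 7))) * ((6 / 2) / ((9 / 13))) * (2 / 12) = 548 / 49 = 11.18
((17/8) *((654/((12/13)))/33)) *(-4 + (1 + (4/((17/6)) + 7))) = 32591/132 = 246.90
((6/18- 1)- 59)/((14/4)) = -358/21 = -17.05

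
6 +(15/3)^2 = 31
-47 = -47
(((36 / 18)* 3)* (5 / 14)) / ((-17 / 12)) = -180 / 119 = -1.51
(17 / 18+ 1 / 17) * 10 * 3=1535 / 51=30.10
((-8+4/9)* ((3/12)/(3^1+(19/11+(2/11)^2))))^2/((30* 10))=4231249/8062156800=0.00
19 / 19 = 1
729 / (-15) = -243 / 5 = -48.60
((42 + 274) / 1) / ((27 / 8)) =2528 / 27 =93.63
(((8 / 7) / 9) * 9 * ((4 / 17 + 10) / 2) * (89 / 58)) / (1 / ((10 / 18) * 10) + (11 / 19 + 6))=1014600 / 764099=1.33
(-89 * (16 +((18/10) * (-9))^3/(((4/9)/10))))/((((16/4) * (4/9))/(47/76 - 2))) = -80440864749/12160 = -6615202.69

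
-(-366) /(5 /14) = 5124 /5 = 1024.80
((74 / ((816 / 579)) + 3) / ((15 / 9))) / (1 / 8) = 266.44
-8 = -8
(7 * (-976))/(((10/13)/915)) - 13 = -8126677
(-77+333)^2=65536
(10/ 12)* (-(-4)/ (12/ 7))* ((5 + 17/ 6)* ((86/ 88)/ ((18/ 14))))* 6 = 495145/ 7128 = 69.46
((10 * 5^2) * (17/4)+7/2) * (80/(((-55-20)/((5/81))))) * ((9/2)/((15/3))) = -8528/135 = -63.17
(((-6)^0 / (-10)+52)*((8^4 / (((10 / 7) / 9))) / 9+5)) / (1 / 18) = 67080231 / 25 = 2683209.24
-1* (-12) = 12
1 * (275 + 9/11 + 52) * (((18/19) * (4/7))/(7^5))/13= 259632/319652333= 0.00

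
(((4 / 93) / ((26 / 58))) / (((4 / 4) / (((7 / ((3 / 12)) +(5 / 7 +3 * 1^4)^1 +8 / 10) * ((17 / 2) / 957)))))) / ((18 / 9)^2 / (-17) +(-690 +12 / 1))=-328882 / 8050217175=-0.00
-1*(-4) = 4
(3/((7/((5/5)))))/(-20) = -3/140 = -0.02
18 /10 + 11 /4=91 /20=4.55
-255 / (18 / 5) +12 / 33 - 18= -88.47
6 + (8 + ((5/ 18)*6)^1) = 47/ 3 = 15.67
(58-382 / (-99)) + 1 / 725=4439999 / 71775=61.86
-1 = -1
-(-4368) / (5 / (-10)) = -8736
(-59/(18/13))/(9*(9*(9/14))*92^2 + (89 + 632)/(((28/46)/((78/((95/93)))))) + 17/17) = -0.00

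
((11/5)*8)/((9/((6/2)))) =88/15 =5.87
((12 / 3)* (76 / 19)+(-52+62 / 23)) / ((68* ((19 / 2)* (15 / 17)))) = -383 / 6555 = -0.06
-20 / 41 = -0.49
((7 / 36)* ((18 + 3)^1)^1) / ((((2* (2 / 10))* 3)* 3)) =245 / 216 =1.13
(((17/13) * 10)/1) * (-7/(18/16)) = -9520/117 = -81.37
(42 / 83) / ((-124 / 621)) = -2.53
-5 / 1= -5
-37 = -37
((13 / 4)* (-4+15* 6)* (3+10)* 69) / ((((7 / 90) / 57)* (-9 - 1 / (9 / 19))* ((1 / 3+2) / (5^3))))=-173630249325 / 196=-885868619.01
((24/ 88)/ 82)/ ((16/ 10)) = 15/ 7216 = 0.00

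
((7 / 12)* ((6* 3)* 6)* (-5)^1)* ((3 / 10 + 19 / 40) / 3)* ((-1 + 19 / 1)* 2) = -5859 / 2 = -2929.50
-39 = -39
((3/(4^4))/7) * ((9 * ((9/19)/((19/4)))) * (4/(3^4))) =3/40432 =0.00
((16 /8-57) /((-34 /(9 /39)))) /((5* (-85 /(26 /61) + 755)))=11 /81855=0.00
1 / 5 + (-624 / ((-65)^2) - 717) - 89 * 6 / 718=-83736647 / 116675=-717.69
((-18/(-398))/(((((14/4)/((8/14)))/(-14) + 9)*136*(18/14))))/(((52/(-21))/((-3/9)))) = 49/12050246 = 0.00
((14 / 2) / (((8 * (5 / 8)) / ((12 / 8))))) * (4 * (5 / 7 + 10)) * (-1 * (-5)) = 450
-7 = -7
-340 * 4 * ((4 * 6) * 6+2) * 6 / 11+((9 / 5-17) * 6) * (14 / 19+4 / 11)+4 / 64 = -19079413 / 176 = -108405.76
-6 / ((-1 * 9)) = 2 / 3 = 0.67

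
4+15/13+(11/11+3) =119/13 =9.15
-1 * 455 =-455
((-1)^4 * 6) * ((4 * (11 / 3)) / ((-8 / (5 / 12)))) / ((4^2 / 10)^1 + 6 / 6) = -275 / 156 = -1.76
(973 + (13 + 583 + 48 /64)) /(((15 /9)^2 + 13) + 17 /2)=2457 /38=64.66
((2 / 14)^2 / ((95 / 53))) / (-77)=-53 / 358435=-0.00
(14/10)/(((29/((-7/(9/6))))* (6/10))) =-98/261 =-0.38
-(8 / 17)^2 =-64 / 289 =-0.22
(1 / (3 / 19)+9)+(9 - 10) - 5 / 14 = 587 / 42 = 13.98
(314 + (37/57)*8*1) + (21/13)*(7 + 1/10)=2450207/7410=330.66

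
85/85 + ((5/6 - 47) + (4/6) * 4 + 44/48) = -499/12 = -41.58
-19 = -19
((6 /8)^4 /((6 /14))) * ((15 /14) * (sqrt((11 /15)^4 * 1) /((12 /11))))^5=4177248169415651 /137651473612800000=0.03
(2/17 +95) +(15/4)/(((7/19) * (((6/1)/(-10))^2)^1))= 176203/1428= 123.39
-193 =-193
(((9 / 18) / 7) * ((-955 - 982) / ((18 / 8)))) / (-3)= 3874 / 189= 20.50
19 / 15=1.27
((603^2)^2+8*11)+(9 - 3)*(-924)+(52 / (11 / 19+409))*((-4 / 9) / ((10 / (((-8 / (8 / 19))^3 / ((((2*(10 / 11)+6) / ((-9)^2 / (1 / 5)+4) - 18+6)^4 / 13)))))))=132211499425.02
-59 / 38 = -1.55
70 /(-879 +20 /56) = -980 /12301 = -0.08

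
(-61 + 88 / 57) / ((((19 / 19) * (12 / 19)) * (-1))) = 3389 / 36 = 94.14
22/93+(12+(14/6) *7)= 2657/93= 28.57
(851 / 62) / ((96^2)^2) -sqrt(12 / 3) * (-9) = 94787076947 / 5265948672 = 18.00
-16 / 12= -4 / 3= -1.33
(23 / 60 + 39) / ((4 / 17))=40171 / 240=167.38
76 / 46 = 38 / 23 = 1.65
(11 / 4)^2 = 121 / 16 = 7.56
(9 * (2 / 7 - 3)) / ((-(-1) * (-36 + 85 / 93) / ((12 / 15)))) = 0.56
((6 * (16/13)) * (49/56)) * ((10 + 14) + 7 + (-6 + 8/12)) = 165.85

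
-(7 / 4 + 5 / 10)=-9 / 4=-2.25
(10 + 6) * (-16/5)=-51.20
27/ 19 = 1.42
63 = 63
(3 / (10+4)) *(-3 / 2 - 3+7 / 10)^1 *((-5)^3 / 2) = 1425 / 28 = 50.89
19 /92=0.21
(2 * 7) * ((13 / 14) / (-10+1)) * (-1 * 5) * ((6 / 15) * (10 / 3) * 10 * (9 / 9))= 96.30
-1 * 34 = -34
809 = 809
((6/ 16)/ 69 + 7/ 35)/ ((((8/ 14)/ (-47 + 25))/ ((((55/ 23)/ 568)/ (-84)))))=7623/ 19230208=0.00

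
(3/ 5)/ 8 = 3/ 40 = 0.08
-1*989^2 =-978121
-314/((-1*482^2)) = 157/116162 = 0.00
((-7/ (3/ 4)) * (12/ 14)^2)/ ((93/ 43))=-688/ 217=-3.17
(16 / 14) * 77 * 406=35728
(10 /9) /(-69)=-0.02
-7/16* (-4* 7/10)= 1.22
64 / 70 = 32 / 35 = 0.91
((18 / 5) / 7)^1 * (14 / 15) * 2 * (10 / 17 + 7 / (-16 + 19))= 1192 / 425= 2.80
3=3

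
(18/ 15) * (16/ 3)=32/ 5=6.40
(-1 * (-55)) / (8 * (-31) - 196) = -55 / 444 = -0.12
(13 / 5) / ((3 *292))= 13 / 4380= 0.00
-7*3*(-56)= 1176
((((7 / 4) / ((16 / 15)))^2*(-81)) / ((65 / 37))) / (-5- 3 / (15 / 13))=33041925 / 2023424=16.33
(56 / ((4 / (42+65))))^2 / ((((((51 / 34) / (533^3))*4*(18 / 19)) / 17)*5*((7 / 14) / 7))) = 384127872116648114 / 135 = 2845391645308504.55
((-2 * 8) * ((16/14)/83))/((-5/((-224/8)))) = -512/415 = -1.23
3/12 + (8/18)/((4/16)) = 73/36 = 2.03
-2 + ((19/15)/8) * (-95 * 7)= -2575/24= -107.29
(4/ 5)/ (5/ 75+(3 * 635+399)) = 12/ 34561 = 0.00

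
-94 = -94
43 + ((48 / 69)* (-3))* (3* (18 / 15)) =4081 / 115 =35.49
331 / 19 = 17.42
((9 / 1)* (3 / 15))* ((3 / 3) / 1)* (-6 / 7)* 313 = -16902 / 35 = -482.91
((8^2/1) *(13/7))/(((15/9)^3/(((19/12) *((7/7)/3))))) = 11856/875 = 13.55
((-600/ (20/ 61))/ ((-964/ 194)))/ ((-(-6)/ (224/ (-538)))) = -1656760/ 64829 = -25.56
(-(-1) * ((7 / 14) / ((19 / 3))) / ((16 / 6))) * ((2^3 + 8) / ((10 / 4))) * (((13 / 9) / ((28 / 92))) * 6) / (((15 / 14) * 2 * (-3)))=-1196 / 1425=-0.84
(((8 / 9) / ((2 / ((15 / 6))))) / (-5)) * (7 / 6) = -7 / 27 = -0.26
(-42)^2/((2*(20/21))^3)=4084101/16000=255.26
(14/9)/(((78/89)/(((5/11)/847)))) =445/467181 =0.00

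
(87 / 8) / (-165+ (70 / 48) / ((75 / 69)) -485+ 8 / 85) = -22185 / 1323071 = -0.02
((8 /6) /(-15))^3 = -64 /91125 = -0.00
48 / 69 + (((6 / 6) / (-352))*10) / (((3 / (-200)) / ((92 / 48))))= 4.33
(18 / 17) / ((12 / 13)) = 39 / 34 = 1.15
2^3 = 8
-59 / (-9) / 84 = 59 / 756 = 0.08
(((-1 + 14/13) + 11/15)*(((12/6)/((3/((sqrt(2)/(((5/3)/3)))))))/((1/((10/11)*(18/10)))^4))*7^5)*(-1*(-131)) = 73036272238272*sqrt(2)/4758325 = 21706984.44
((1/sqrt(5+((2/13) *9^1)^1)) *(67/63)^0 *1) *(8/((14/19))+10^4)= 70076 *sqrt(1079)/581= 3961.90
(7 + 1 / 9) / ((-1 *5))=-64 / 45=-1.42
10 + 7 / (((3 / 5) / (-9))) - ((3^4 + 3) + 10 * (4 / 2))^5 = -12166529119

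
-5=-5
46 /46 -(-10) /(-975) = 193 /195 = 0.99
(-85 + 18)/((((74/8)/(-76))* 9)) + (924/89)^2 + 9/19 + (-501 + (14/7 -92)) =-21127711076/50116167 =-421.57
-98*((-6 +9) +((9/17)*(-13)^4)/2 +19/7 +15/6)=-12609086/17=-741710.94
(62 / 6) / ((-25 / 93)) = -961 / 25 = -38.44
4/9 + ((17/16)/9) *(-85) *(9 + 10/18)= -61847/648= -95.44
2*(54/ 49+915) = 89778/ 49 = 1832.20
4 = 4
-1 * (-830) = 830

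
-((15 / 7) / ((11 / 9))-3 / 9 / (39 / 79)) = -9712 / 9009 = -1.08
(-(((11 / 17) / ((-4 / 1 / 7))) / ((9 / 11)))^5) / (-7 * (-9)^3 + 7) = 62275756467001 / 62672925977487360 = 0.00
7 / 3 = 2.33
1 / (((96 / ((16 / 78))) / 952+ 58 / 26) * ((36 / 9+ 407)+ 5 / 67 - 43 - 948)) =-207298 / 327275665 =-0.00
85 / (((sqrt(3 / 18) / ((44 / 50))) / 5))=374 * sqrt(6)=916.11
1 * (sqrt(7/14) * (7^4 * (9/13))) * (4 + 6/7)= 52479 * sqrt(2)/13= 5708.96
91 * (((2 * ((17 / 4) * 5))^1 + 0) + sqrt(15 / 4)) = 91 * sqrt(15) / 2 + 7735 / 2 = 4043.72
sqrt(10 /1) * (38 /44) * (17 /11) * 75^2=1816875 * sqrt(10) /242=23741.58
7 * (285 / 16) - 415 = -4645 / 16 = -290.31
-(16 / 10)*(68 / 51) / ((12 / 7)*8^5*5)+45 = 41471993 / 921600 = 45.00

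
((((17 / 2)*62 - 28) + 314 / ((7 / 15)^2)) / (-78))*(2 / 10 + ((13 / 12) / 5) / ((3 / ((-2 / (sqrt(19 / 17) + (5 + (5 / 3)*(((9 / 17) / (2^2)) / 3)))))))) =-27649759841 / 6527421810 - 6466868*sqrt(323) / 753164055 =-4.39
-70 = -70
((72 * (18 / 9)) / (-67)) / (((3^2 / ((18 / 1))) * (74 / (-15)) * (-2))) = -1080 / 2479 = -0.44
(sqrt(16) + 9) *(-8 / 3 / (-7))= 104 / 21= 4.95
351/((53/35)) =12285/53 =231.79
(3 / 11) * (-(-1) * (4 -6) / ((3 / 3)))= -0.55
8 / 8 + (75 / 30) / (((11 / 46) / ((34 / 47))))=4427 / 517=8.56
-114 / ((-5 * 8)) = 57 / 20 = 2.85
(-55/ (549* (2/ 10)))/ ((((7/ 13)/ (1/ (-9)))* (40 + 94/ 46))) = 0.00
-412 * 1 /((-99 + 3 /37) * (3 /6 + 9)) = 7622 /17385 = 0.44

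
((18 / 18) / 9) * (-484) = -484 / 9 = -53.78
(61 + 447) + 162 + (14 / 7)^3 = 678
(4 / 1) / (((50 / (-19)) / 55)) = -418 / 5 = -83.60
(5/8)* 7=35/8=4.38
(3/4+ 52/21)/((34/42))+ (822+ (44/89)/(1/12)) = 5034767/6052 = 831.92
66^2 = 4356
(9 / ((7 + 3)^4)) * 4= 9 / 2500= 0.00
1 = 1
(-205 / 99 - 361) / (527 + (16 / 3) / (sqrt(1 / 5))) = -18942488 / 27481091 + 575104*sqrt(5) / 82443273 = -0.67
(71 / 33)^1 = 71 / 33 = 2.15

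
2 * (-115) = -230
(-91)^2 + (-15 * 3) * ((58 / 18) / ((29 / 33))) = 8116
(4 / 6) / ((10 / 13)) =13 / 15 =0.87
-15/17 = -0.88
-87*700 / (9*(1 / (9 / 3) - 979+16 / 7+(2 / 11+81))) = 1563100 / 206791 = 7.56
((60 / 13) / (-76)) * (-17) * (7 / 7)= 255 / 247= 1.03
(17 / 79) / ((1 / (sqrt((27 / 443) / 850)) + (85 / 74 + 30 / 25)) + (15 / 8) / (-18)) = -9026351280 / 260541110911643 + 2234208000 * sqrt(45186) / 260541110911643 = 0.00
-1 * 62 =-62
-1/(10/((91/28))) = -13/40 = -0.32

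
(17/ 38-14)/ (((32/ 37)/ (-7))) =133385/ 1216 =109.69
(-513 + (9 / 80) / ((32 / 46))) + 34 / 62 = -20327663 / 39680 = -512.29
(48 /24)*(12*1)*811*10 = 194640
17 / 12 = 1.42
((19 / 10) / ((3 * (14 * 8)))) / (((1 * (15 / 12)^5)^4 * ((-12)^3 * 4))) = -2550136832 / 270366668701171875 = -0.00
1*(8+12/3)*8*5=480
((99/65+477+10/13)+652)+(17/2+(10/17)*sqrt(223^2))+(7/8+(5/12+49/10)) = 1277.16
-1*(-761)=761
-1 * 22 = -22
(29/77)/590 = 29/45430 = 0.00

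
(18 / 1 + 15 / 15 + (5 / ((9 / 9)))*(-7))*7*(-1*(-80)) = -8960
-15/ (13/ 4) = -60/ 13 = -4.62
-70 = -70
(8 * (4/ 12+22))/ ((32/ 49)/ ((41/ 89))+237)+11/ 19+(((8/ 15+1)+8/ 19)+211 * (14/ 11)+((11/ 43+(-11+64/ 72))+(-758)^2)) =5860414360601522/ 10195110585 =574825.97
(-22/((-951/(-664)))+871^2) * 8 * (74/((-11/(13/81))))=-5552302157168/847341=-6552618.32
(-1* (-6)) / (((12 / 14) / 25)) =175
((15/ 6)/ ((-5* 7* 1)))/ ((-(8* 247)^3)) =1/ 108016190464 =0.00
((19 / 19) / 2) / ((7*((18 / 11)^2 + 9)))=121 / 19782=0.01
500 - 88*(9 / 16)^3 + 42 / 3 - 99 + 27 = 218285 / 512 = 426.34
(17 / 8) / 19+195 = 29657 / 152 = 195.11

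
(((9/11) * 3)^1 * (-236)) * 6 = -38232/11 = -3475.64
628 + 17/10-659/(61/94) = -235343/610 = -385.81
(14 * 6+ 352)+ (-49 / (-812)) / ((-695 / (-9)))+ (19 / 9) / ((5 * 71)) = 22461401093 / 51516180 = 436.01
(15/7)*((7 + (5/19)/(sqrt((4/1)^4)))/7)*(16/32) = 31995/29792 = 1.07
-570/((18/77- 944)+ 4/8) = 29260/48421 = 0.60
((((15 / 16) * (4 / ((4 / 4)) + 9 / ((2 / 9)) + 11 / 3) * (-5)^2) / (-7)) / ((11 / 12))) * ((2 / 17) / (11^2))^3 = -375 / 2318973349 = -0.00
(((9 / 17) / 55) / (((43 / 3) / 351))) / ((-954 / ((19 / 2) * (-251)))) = 5021757 / 8523460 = 0.59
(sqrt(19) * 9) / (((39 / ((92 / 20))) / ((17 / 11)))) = 1173 * sqrt(19) / 715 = 7.15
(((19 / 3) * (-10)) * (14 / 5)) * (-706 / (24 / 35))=1643215 / 9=182579.44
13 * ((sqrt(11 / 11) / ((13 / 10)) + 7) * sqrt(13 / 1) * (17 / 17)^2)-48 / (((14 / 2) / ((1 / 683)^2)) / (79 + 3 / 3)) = -3840 / 3265423 + 101 * sqrt(13) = 364.16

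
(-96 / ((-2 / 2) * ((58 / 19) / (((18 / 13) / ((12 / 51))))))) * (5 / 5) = 69768 / 377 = 185.06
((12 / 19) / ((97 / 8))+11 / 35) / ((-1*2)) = -0.18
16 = 16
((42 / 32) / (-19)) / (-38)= 0.00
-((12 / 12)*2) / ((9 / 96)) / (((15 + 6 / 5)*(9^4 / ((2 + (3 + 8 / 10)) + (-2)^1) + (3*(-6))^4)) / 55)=-334400 / 492645807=-0.00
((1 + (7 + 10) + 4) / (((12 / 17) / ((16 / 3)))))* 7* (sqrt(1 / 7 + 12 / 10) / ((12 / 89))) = 33286* sqrt(1645) / 135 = 10000.25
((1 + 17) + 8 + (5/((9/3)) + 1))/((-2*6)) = -43/18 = -2.39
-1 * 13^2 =-169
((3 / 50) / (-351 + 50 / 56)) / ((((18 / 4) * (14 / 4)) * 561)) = -8 / 412461225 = -0.00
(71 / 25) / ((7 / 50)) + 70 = 632 / 7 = 90.29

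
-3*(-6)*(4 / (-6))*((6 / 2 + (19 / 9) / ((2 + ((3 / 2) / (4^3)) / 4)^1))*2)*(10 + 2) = -1198624 / 1027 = -1167.11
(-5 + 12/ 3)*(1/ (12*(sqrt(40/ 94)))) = -sqrt(235)/ 120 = -0.13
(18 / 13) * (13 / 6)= 3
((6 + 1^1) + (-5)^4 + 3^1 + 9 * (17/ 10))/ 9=6503/ 90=72.26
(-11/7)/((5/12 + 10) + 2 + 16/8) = -132/1211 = -0.11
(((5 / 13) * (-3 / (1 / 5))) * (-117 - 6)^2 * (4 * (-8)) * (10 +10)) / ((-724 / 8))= -1452384000 / 2353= -617247.77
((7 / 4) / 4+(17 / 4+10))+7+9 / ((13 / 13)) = 491 / 16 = 30.69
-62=-62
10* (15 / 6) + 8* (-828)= -6599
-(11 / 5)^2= -121 / 25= -4.84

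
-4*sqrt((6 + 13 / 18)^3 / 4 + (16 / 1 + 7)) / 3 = -sqrt(4616210) / 162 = -13.26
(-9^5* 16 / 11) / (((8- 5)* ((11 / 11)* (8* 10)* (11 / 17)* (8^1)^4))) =-334611 / 2478080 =-0.14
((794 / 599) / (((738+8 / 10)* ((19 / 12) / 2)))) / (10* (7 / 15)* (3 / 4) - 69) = -95280 / 2753712617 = -0.00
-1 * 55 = -55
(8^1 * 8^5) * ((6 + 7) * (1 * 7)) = 23855104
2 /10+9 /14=59 /70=0.84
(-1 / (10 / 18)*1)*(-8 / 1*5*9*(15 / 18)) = 540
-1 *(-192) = 192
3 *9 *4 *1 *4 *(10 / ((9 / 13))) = 6240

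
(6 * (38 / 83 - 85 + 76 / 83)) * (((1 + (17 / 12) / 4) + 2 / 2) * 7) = -5490331 / 664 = -8268.57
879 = 879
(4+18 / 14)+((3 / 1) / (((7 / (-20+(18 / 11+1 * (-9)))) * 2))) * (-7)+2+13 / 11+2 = 7933 / 154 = 51.51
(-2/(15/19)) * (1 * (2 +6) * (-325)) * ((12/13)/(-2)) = -3040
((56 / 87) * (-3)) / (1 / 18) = -1008 / 29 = -34.76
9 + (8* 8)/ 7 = 127/ 7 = 18.14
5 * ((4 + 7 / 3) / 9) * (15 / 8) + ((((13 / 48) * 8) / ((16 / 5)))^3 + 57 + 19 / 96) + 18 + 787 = 768928961 / 884736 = 869.11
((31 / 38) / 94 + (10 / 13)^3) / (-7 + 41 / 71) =-86149199 / 1192847968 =-0.07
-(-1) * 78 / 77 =78 / 77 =1.01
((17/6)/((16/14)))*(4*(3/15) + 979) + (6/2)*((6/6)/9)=583061/240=2429.42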